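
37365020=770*48526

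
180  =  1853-1673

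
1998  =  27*74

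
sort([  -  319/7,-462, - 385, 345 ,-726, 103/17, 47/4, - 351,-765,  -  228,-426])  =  [- 765, - 726,-462, - 426, - 385, - 351 , - 228, - 319/7,103/17,47/4, 345 ] 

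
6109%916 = 613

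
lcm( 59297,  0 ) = 0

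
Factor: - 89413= - 89413^1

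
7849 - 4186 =3663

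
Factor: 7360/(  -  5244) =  - 80/57=- 2^4 *3^( - 1)*5^1*19^( - 1 ) 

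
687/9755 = 687/9755= 0.07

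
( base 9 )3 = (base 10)3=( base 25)3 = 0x3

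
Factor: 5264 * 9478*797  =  39764077024 =2^5*7^2* 47^1*677^1*797^1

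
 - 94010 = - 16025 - 77985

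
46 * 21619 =994474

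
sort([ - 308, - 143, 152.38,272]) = [ - 308,-143, 152.38,  272]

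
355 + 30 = 385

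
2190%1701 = 489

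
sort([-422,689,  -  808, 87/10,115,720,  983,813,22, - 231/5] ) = [ - 808, - 422,  -  231/5,87/10, 22, 115 , 689,720,813, 983] 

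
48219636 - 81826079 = -33606443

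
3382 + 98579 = 101961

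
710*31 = 22010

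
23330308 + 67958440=91288748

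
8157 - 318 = 7839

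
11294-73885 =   -  62591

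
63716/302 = 210 + 148/151 = 210.98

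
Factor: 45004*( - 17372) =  - 2^4 * 43^1*101^1*11251^1 = - 781809488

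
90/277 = 90/277 = 0.32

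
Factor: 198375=3^1 * 5^3*23^2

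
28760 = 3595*8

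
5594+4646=10240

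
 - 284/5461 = - 1+5177/5461  =  -  0.05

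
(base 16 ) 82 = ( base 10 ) 130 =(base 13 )A0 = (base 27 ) 4M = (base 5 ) 1010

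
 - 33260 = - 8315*4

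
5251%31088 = 5251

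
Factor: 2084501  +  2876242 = 4960743  =  3^1 *547^1*3023^1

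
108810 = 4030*27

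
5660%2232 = 1196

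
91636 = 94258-2622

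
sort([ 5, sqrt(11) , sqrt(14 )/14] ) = [ sqrt (14)/14,sqrt ( 11 ), 5 ] 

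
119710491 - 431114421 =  - 311403930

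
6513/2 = 3256 + 1/2 = 3256.50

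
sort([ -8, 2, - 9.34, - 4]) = [ - 9.34,  -  8, - 4,2 ] 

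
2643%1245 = 153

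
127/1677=127/1677= 0.08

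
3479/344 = 3479/344 =10.11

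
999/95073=333/31691 = 0.01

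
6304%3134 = 36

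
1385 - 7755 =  - 6370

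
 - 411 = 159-570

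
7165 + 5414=12579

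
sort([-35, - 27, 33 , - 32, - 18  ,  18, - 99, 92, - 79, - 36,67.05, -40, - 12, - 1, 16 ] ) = [-99,-79 , - 40,  -  36, - 35, - 32, - 27, - 18, - 12, - 1,16, 18,33, 67.05 , 92]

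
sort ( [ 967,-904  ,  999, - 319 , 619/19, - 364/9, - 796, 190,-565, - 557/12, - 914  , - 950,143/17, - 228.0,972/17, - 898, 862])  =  [-950,-914,-904,-898,-796,-565, - 319, - 228.0  ,-557/12,  -  364/9,143/17, 619/19,  972/17, 190, 862,967, 999 ] 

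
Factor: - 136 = -2^3*17^1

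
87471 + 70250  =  157721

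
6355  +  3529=9884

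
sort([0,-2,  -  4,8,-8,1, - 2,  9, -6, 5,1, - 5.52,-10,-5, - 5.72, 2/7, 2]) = [ - 10,-8, - 6, - 5.72, - 5.52,  -  5, - 4,-2, - 2,0,2/7, 1,1, 2, 5,8,9] 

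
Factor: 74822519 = 23^1*3253153^1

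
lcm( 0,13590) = 0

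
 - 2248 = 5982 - 8230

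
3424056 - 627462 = 2796594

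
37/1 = 37= 37.00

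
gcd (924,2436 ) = 84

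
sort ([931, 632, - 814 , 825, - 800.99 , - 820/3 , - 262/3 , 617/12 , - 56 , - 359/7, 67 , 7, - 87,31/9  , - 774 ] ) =[ - 814, - 800.99, - 774, - 820/3, - 262/3, - 87, - 56, - 359/7, 31/9,7,617/12,  67, 632,825, 931] 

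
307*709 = 217663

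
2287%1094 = 99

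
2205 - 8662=-6457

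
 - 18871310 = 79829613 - 98700923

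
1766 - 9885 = -8119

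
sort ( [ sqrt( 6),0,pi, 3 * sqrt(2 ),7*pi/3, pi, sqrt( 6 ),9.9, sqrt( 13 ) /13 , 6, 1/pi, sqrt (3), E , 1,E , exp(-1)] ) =[0, sqrt( 13)/13, 1/pi, exp( - 1),1, sqrt( 3 ), sqrt( 6 ),sqrt(6 ), E, E , pi, pi , 3*sqrt( 2 ),  6,7*pi/3,9.9] 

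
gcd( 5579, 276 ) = 1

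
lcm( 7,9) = 63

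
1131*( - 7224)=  - 8170344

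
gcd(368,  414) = 46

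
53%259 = 53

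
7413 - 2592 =4821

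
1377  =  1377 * 1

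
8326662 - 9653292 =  - 1326630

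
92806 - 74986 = 17820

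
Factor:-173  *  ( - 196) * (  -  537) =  - 18208596 = - 2^2*3^1*7^2 * 173^1 *179^1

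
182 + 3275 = 3457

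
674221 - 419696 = 254525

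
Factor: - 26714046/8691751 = -2^1*3^1*29^1*153529^1*8691751^ ( - 1)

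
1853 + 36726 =38579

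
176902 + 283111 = 460013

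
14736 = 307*48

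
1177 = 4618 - 3441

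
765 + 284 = 1049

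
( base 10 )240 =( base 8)360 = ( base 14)132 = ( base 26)96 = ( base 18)D6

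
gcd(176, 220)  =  44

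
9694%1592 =142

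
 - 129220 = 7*( - 18460) 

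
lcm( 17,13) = 221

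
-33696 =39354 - 73050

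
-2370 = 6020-8390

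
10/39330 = 1/3933= 0.00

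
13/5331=13/5331 = 0.00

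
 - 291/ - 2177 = 291/2177 = 0.13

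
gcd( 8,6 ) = 2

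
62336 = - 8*(- 7792 )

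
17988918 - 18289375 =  - 300457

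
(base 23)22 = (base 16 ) 30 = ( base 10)48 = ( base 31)1h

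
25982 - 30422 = -4440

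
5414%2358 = 698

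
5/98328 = 5/98328 = 0.00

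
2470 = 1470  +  1000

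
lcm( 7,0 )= 0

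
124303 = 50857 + 73446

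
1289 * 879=1133031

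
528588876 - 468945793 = 59643083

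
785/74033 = 785/74033= 0.01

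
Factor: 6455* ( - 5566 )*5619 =- 201882410070 = - 2^1*3^1*5^1*11^2*23^1*1291^1*1873^1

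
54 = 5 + 49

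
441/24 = 147/8 = 18.38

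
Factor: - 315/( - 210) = 2^ ( - 1)*3^1 = 3/2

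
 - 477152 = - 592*806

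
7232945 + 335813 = 7568758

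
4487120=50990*88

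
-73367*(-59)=4328653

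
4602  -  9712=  - 5110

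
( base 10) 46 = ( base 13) 37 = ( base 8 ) 56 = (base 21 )24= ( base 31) 1f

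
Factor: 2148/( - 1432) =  - 2^( -1)*3^1 = -3/2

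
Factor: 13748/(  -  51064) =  - 7/26  =  - 2^( - 1)*7^1*13^( - 1)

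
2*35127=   70254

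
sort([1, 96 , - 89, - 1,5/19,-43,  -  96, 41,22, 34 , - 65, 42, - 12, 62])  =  [ - 96, - 89,-65,- 43,-12,-1, 5/19, 1, 22, 34,41, 42, 62, 96 ] 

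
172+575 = 747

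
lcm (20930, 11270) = 146510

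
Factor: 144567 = 3^2 *16063^1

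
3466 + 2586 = 6052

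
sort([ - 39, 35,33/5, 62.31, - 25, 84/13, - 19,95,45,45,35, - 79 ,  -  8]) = [-79 ,-39,-25, - 19 , - 8,84/13,33/5, 35,35,45 , 45, 62.31,95]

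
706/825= 706/825= 0.86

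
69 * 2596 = 179124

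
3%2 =1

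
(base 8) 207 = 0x87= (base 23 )5K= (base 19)72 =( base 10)135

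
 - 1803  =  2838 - 4641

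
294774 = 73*4038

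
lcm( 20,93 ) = 1860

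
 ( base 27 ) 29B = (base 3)2100102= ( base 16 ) 6B0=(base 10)1712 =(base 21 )3IB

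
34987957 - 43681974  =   - 8694017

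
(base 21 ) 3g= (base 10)79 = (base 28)2n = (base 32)2f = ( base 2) 1001111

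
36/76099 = 36/76099 = 0.00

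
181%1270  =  181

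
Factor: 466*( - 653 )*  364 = -2^3 * 7^1*13^1*233^1*653^1= - 110764472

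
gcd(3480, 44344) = 8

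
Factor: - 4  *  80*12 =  - 2^8*3^1*5^1 = -3840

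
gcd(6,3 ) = 3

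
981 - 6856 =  - 5875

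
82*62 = 5084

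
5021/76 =66  +  5/76 = 66.07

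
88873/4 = 88873/4 = 22218.25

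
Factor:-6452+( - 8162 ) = -14614 = - 2^1*7307^1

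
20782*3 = 62346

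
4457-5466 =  - 1009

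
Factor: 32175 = 3^2*5^2*11^1*13^1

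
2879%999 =881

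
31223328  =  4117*7584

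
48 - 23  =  25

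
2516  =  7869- 5353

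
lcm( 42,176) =3696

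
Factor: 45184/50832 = 8/9= 2^3*3^( - 2 )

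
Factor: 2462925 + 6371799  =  2^2*3^3*179^1*457^1= 8834724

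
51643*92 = 4751156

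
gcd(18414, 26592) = 6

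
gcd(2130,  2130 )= 2130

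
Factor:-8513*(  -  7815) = 66529095 = 3^1 *5^1*521^1*8513^1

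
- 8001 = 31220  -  39221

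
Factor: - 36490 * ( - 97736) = 2^4*5^1*19^1*41^1*89^1*643^1 = 3566386640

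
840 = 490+350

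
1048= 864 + 184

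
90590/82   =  45295/41=1104.76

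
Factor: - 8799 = -3^1*7^1 *419^1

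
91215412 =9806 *9302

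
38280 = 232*165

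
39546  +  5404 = 44950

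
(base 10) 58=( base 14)42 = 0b111010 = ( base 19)31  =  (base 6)134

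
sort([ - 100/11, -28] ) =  [ - 28, - 100/11]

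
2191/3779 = 2191/3779= 0.58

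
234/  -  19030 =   -  1 + 9398/9515 = - 0.01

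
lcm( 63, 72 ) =504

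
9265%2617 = 1414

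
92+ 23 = 115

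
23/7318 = 23/7318 = 0.00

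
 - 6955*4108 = -28571140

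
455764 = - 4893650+5349414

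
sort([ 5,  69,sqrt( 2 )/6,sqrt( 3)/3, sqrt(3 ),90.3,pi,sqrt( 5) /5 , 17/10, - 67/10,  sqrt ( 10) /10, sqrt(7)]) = [ - 67/10,sqrt ( 2) /6,sqrt( 10)/10,sqrt( 5) /5, sqrt(3 ) /3,17/10,sqrt(3), sqrt ( 7),pi,5,  69,90.3 ] 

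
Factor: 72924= 2^2*3^1*59^1*103^1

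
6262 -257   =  6005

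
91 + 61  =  152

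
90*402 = 36180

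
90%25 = 15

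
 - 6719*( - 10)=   67190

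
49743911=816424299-766680388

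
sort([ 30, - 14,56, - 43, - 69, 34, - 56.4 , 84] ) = [- 69, - 56.4, - 43, - 14,30,  34, 56,  84] 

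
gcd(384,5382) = 6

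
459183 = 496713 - 37530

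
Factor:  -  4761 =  - 3^2 * 23^2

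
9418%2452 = 2062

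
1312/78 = 16+32/39 = 16.82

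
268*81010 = 21710680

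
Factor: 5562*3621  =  20140002 = 2^1*3^4*17^1 * 71^1*103^1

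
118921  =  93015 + 25906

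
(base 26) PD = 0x297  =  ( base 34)jh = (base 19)1fh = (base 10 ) 663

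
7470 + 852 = 8322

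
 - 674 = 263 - 937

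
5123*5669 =29042287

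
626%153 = 14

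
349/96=3 + 61/96 = 3.64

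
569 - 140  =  429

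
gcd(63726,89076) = 78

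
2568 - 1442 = 1126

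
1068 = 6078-5010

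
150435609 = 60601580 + 89834029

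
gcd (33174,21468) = 6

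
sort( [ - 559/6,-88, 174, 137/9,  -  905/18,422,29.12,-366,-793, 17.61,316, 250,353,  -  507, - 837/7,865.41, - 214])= [ - 793,-507 , -366, - 214, - 837/7, - 559/6,-88 ,-905/18,137/9,17.61,29.12,174, 250,316, 353, 422,865.41 ] 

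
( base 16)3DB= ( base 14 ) 507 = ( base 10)987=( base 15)45c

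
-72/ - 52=18/13 = 1.38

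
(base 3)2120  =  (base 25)2j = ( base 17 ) 41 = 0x45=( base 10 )69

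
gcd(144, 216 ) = 72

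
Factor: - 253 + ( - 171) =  - 2^3 * 53^1= - 424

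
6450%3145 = 160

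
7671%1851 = 267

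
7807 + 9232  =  17039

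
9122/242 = 4561/121 = 37.69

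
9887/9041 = 9887/9041 = 1.09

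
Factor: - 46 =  - 2^1*23^1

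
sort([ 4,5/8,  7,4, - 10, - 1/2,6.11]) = [  -  10, - 1/2,5/8,4, 4,6.11, 7 ]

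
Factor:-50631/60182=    - 2^(-1) * 3^1*7^1*2411^1*30091^( - 1 ) 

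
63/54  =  7/6 = 1.17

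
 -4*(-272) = 1088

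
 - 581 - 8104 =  - 8685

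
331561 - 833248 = - 501687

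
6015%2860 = 295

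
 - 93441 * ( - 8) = 747528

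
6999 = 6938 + 61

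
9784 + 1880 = 11664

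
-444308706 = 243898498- 688207204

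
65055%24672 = 15711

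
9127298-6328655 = 2798643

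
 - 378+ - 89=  - 467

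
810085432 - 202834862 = 607250570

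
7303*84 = 613452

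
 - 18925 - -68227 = 49302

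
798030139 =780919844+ 17110295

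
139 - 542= - 403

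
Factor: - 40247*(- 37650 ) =1515299550= 2^1  *  3^1* 5^2*167^1 * 241^1*251^1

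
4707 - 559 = 4148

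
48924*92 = 4501008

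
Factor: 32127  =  3^1*10709^1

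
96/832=3/26 = 0.12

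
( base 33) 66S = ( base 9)10241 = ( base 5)204020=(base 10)6760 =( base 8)15150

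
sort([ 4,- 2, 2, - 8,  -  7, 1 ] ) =[  -  8, - 7, - 2,1,2,4 ] 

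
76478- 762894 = -686416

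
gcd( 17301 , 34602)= 17301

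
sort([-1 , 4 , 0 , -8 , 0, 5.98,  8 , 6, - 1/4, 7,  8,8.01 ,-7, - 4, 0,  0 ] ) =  [ - 8, - 7 , - 4, - 1,-1/4,0, 0,0 , 0 , 4, 5.98,  6,7, 8, 8 , 8.01] 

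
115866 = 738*157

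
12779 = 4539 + 8240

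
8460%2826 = 2808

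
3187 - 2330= 857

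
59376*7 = 415632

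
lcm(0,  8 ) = 0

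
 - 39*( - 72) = 2808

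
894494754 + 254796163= 1149290917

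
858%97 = 82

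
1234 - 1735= - 501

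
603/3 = 201= 201.00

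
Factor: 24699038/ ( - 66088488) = -2^( - 2 )*  3^( - 1 ) * 7^2 * 13^1*1279^ ( - 1 )  *2153^( - 1 )*19387^1 = - 12349519/33044244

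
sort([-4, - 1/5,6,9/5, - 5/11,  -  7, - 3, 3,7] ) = [ - 7, - 4, - 3, - 5/11, - 1/5,9/5, 3,6,7]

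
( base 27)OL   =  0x29d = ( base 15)2e9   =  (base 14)35b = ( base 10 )669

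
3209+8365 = 11574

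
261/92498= 261/92498 = 0.00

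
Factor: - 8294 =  - 2^1*11^1*13^1 * 29^1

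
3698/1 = 3698 = 3698.00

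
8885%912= 677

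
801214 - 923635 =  - 122421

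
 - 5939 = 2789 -8728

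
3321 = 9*369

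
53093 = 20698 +32395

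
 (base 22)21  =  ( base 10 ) 45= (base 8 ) 55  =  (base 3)1200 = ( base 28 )1h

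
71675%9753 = 3404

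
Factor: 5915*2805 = 3^1*5^2*7^1 * 11^1*13^2*17^1= 16591575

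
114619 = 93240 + 21379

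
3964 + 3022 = 6986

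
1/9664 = 1/9664= 0.00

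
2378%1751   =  627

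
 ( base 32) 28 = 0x48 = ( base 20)3c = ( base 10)72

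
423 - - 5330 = 5753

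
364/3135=364/3135 = 0.12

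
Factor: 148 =2^2 * 37^1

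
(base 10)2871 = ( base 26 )46b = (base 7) 11241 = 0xb37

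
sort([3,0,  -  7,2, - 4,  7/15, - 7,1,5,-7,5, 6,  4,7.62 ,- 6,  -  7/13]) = [-7, - 7 , - 7, - 6, - 4, - 7/13, 0,  7/15,  1, 2, 3,  4, 5 , 5, 6,7.62]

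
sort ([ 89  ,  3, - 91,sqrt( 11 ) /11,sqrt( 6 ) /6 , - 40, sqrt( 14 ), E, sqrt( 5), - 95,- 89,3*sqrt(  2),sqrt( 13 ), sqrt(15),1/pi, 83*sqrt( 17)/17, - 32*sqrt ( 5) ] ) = [ - 95, -91, - 89, - 32 *sqrt(5), - 40, sqrt(11 ) /11,1/pi, sqrt(6)/6, sqrt( 5), E, 3, sqrt (13), sqrt( 14),sqrt( 15), 3 * sqrt(2),83*sqrt( 17) /17, 89 ] 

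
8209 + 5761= 13970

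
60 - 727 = -667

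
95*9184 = 872480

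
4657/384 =4657/384= 12.13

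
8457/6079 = 8457/6079 = 1.39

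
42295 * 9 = 380655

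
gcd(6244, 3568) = 892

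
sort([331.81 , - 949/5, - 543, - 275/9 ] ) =[ - 543, - 949/5, - 275/9,  331.81 ]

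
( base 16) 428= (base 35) ue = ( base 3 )1110102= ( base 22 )248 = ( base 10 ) 1064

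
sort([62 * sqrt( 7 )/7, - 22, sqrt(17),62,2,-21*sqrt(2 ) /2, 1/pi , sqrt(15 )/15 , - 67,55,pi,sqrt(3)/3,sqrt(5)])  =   [ - 67,-22,-21 * sqrt( 2)/2,sqrt(15 )/15,1/pi, sqrt( 3) /3 , 2,  sqrt(5 ), pi, sqrt( 17),62*sqrt( 7)/7, 55,62 ] 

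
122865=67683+55182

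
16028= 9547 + 6481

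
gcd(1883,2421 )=269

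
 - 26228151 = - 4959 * 5289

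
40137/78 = 514 + 15/26 = 514.58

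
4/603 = 4/603 = 0.01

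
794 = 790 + 4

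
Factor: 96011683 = 23^1*4174421^1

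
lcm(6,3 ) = 6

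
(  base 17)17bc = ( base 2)1101111011111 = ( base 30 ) 7RP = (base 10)7135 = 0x1bdf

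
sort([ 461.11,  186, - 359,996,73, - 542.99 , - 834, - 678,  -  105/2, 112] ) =[ - 834, - 678,-542.99,-359, - 105/2,73,112,186,461.11,996 ]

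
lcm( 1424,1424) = 1424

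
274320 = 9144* 30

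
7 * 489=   3423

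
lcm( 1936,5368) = 118096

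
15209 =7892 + 7317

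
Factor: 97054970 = 2^1*5^1*757^1*12821^1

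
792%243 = 63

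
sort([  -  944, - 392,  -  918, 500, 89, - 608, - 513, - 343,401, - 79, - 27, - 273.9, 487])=[ - 944, - 918, - 608, - 513,-392, - 343,- 273.9 , - 79, - 27,89, 401, 487,500]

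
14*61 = 854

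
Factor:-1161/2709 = -3/7 = - 3^1 * 7^(  -  1)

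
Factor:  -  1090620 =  - 2^2 * 3^2 *5^1*73^1 *83^1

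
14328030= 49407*290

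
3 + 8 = 11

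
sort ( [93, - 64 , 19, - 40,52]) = [ -64, - 40,19,52,93]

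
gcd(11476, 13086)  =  2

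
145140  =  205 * 708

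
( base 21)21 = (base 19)25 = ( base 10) 43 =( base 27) 1G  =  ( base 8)53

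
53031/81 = 17677/27 = 654.70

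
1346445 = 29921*45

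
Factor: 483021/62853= 3^1 * 11^1 * 17^1 * 73^(-1)= 561/73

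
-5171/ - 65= 5171/65  =  79.55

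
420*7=2940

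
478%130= 88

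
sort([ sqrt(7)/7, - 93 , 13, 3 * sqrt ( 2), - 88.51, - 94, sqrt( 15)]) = [ - 94, - 93, - 88.51, sqrt( 7) /7,sqrt(15 ), 3*sqrt( 2)  ,  13]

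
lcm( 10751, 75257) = 75257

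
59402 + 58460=117862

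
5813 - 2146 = 3667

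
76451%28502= 19447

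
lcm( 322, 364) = 8372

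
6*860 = 5160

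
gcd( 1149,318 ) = 3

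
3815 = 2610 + 1205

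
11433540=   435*26284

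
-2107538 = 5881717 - 7989255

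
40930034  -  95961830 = - 55031796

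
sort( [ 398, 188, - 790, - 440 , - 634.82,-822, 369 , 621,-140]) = [-822, -790, - 634.82,-440, - 140, 188,369, 398, 621 ] 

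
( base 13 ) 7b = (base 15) 6C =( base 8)146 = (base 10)102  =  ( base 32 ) 36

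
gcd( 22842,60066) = 846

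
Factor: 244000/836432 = 2^1*5^3* 857^( - 1 )=250/857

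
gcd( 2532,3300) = 12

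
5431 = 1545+3886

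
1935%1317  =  618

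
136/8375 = 136/8375=0.02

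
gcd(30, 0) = 30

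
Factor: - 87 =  - 3^1* 29^1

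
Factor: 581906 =2^1*13^1*22381^1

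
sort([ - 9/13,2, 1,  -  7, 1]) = [-7, - 9/13,1, 1, 2] 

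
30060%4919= 546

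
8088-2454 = 5634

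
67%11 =1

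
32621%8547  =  6980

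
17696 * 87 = 1539552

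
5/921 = 5/921=0.01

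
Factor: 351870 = 2^1*3^1*5^1 * 37^1*317^1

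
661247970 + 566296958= 1227544928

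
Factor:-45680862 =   -  2^1*3^1*1523^1*4999^1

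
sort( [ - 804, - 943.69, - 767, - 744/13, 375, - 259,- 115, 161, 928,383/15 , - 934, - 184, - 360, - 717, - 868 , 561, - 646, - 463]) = [ - 943.69 , - 934, -868,-804,  -  767, - 717, - 646, - 463, - 360, - 259, - 184, - 115, - 744/13, 383/15, 161,  375, 561,928 ]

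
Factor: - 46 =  - 2^1*23^1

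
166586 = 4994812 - 4828226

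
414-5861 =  - 5447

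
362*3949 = 1429538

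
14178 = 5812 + 8366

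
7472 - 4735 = 2737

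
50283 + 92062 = 142345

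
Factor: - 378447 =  - 3^1*101^1*1249^1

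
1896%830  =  236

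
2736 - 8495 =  - 5759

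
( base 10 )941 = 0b1110101101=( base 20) 271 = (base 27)17n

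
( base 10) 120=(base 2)1111000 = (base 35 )3f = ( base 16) 78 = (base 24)50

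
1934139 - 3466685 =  - 1532546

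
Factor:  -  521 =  - 521^1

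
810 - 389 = 421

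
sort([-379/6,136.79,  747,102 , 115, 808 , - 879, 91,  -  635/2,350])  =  [ - 879,  -  635/2,  -  379/6,91,102  ,  115 , 136.79, 350, 747,808 ] 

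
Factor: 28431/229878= 2^( - 1)*3^2*11^( - 1)*13^1*43^(- 1) = 117/946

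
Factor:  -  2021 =-43^1*  47^1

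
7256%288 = 56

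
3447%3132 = 315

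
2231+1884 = 4115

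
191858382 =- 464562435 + 656420817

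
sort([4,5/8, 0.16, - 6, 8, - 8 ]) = [ - 8, - 6, 0.16,5/8,4, 8 ]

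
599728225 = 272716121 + 327012104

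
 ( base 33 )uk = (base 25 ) 1fa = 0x3F2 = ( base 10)1010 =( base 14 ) 522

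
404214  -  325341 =78873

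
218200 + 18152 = 236352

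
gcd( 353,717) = 1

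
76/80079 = 76/80079 = 0.00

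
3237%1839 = 1398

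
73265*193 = 14140145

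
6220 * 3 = 18660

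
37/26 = 37/26=1.42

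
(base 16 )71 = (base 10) 113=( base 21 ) 58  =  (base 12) 95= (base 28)41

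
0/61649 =0 = 0.00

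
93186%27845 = 9651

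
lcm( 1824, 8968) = 107616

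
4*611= 2444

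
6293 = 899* 7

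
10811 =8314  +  2497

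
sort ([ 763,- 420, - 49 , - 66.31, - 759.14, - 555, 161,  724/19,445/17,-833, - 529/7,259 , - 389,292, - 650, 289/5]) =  [-833, - 759.14,- 650, - 555, - 420,-389 ,  -  529/7, - 66.31,-49, 445/17,724/19 , 289/5, 161, 259,292 , 763]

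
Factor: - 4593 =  - 3^1*1531^1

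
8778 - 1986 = 6792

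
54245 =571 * 95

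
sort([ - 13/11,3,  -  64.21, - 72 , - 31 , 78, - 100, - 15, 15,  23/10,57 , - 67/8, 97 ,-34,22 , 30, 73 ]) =[ - 100,  -  72, - 64.21 ,-34,-31, - 15, - 67/8,- 13/11 , 23/10,3, 15, 22, 30,57,73,78,97] 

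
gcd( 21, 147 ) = 21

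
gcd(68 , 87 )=1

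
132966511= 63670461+69296050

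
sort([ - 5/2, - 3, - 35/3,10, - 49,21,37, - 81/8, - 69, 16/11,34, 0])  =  [  -  69, - 49, - 35/3, - 81/8, - 3, - 5/2,0,16/11,10,21,34, 37 ] 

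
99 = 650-551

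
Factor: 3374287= 7^2*68863^1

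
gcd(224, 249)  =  1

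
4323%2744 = 1579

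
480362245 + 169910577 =650272822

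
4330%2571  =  1759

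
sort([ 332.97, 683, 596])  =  [332.97, 596,  683] 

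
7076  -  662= 6414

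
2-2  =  0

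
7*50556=353892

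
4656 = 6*776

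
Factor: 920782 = 2^1*23^1*37^1* 541^1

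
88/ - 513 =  - 1+ 425/513= - 0.17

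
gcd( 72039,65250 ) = 3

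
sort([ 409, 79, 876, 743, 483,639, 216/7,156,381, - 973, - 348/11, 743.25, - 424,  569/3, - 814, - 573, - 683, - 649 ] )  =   [ - 973 ,- 814, - 683, - 649, - 573, - 424, - 348/11,216/7, 79,  156, 569/3,381,409,483,639,743 , 743.25,876 ]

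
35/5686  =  35/5686=0.01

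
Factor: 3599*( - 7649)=  -  59^1 * 61^1*7649^1 = - 27528751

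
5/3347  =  5/3347=0.00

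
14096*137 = 1931152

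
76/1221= 76/1221 = 0.06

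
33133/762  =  33133/762 = 43.48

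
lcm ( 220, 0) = 0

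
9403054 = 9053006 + 350048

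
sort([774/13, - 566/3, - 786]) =[-786, - 566/3 , 774/13] 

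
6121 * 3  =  18363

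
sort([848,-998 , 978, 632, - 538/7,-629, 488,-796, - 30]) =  [ - 998, - 796,-629,-538/7, - 30,488, 632, 848, 978 ] 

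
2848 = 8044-5196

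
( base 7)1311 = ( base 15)233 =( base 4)13302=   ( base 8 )762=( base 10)498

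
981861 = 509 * 1929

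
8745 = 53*165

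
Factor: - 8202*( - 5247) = 43035894= 2^1*3^3*11^1*53^1*1367^1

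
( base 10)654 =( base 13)3B4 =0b1010001110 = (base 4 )22032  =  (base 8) 1216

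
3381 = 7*483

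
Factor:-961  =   - 31^2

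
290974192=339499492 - 48525300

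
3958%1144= 526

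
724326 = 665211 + 59115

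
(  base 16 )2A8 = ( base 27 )P5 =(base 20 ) 1E0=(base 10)680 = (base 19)1GF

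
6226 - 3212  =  3014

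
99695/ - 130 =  - 19939/26 = -766.88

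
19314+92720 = 112034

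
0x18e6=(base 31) 6jj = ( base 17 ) 150g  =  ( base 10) 6374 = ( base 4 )1203212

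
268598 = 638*421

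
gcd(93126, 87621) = 3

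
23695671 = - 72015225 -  - 95710896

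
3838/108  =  35 + 29/54 = 35.54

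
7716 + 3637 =11353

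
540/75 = 7 + 1/5 =7.20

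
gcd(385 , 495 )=55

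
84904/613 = 84904/613 = 138.51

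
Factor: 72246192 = 2^4*3^1*17^1*29^1 * 43^1 *71^1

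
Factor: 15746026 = 2^1 *829^1*9497^1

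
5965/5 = 1193 =1193.00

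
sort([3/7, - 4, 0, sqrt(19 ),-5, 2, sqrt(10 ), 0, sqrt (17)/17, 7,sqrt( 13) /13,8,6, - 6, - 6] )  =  [ - 6, - 6, - 5,-4,0,0,sqrt(17 )/17,sqrt(13 )/13, 3/7,2,sqrt(10),sqrt(19), 6,  7, 8 ]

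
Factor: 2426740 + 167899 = 2594639= 73^1*35543^1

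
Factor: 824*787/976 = 81061/122 = 2^ (-1 )*61^(-1) * 103^1*787^1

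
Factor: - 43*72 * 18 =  - 55728  =  - 2^4 * 3^4*43^1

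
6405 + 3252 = 9657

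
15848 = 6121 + 9727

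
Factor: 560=2^4 *5^1*7^1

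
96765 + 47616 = 144381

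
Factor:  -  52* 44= -2288= - 2^4 * 11^1 * 13^1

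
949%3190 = 949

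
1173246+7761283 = 8934529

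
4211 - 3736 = 475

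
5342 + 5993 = 11335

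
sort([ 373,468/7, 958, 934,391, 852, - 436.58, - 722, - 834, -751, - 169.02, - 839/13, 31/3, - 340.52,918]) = [ - 834, - 751, - 722,-436.58, - 340.52, - 169.02, - 839/13, 31/3 , 468/7,373,391 , 852,918,934 , 958 ] 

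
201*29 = 5829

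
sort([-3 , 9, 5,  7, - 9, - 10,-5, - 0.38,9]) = [ - 10, - 9, - 5, - 3, - 0.38, 5, 7 , 9,9]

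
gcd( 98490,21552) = 6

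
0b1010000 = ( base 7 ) 143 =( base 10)80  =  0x50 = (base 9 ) 88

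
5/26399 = 5/26399 = 0.00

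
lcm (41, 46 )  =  1886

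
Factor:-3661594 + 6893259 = 3231665 = 5^1* 43^1*15031^1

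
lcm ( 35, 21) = 105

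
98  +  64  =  162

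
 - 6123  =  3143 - 9266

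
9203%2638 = 1289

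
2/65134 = 1/32567 = 0.00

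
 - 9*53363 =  - 480267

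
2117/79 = 2117/79 = 26.80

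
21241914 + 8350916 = 29592830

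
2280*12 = 27360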